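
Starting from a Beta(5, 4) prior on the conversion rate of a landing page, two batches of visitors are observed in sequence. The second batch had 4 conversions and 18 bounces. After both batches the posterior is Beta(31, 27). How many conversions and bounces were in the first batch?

Sequential conjugate updates are equivalent to a single update on the pooled data, so total successes = posterior α − prior α and total failures = posterior β − prior β.
Total across both batches: 31−5=26 conversions, 27−4=23 bounces.
Subtract the second batch: 26−4=22 conversions and 23−18=5 bounces.

22 conversions and 5 bounces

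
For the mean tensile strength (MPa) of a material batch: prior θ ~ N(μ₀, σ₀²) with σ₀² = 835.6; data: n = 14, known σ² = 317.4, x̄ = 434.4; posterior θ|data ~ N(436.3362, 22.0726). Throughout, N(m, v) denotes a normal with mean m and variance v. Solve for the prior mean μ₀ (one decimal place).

μ₀ = 507.7

The posterior mean is a precision-weighted average: μ_n = (τ₀μ₀ + τ_data·x̄)/(τ₀+τ_data), with τ₀=1/σ₀² and τ_data=n/σ².
Here τ₀ = 1/835.6 = 0.001197 and τ_data = 14/317.4 = 0.044108, so τ_n = 0.045305.
Rearranging for μ₀: μ₀ = (μ_n·τ_n − τ_data·x̄)/τ₀ = (436.3362·0.045305 − 0.044108·434.4) / 0.001197 = 0.607696/0.001197 ≈ 507.7.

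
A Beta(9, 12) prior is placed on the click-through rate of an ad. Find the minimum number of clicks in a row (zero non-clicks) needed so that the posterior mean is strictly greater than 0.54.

After k clicks and 0 non-clicks the posterior is Beta(9+k, 12), with mean (9+k)/(9+12+k).
Set (9+k)/(21+k) > 0.54 and solve: k > (0.54·21 − 9)/(1 − 0.54) = 5.087.
The smallest integer exceeding 5.087 is 6.

k = 6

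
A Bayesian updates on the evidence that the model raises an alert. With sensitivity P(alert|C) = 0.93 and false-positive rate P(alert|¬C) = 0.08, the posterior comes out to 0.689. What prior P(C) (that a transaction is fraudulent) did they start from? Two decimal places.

In odds form, posterior odds = prior odds × likelihood ratio, so prior odds = posterior odds ÷ LR.
Posterior odds = 0.689/(1−0.689) = 2.2154. LR = 0.93/0.08 = 11.6250.
Prior odds = 2.2154/11.6250 = 0.1906, so P(C) = 0.1906/(1+0.1906) ≈ 0.16.

P(C) = 0.16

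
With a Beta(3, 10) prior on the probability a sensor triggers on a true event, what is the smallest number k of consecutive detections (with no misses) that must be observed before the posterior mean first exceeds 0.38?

k = 4

After k detections and 0 misses the posterior is Beta(3+k, 10), with mean (3+k)/(3+10+k).
Set (3+k)/(13+k) > 0.38 and solve: k > (0.38·13 − 3)/(1 − 0.38) = 3.129.
The smallest integer exceeding 3.129 is 4.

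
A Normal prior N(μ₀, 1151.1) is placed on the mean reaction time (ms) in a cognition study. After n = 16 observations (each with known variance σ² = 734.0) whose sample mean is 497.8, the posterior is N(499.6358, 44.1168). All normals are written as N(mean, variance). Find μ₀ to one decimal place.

The posterior mean is a precision-weighted average: μ_n = (τ₀μ₀ + τ_data·x̄)/(τ₀+τ_data), with τ₀=1/σ₀² and τ_data=n/σ².
Here τ₀ = 1/1151.1 = 0.000869 and τ_data = 16/734.0 = 0.021798, so τ_n = 0.022667.
Rearranging for μ₀: μ₀ = (μ_n·τ_n − τ_data·x̄)/τ₀ = (499.6358·0.022667 − 0.021798·497.8) / 0.000869 = 0.474200/0.000869 ≈ 545.7.

μ₀ = 545.7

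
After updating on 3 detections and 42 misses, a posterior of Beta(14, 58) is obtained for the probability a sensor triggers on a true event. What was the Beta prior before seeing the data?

Beta(11, 16)

A Beta(α, β) prior with s successes and f failures in binomial data gives a Beta(α+s, β+f) posterior.
Subtract the data counts: 14−3=11, 58−42=16.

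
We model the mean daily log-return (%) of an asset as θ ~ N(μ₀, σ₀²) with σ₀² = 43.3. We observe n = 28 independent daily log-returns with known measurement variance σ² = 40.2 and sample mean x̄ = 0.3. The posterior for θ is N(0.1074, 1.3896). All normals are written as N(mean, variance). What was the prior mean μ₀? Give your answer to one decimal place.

μ₀ = -5.7

The posterior mean is a precision-weighted average: μ_n = (τ₀μ₀ + τ_data·x̄)/(τ₀+τ_data), with τ₀=1/σ₀² and τ_data=n/σ².
Here τ₀ = 1/43.3 = 0.023095 and τ_data = 28/40.2 = 0.696517, so τ_n = 0.719612.
Rearranging for μ₀: μ₀ = (μ_n·τ_n − τ_data·x̄)/τ₀ = (0.1074·0.719612 − 0.696517·0.3) / 0.023095 = -0.131669/0.023095 ≈ -5.7.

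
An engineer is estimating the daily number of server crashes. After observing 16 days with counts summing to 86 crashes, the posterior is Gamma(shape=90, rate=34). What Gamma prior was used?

Gamma(shape=4, rate=18)

Gamma–Poisson conjugacy: posterior shape = α + Σxᵢ, posterior rate = β + n.
So α = 90 − 86 = 4 and β = 34 − 16 = 18.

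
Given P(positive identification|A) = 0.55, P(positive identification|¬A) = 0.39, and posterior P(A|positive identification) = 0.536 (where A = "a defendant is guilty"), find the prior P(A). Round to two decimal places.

In odds form, posterior odds = prior odds × likelihood ratio, so prior odds = posterior odds ÷ LR.
Posterior odds = 0.536/(1−0.536) = 1.1552. LR = 0.55/0.39 = 1.4103.
Prior odds = 1.1552/1.4103 = 0.8191, so P(A) = 0.8191/(1+0.8191) ≈ 0.45.

P(A) = 0.45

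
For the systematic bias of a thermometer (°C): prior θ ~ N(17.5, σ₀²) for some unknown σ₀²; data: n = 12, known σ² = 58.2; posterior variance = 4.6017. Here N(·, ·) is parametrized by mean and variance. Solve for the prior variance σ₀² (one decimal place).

σ₀² = 89.9

For the Normal–Normal model with known σ², precisions add: τ_n = τ₀ + n/σ².
So 1/σ₀² = 1/4.6017 − 12/58.2 = 0.217311 − 0.206186 = 0.011125.
Hence σ₀² = 1/0.011125 ≈ 89.9.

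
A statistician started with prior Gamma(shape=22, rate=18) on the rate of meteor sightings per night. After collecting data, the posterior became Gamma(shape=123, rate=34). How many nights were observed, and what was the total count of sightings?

Gamma–Poisson conjugacy: posterior shape = α + Σxᵢ, posterior rate = β + n.
Matching: Σxᵢ = 123 − 22 = 101 and n = 34 − 18 = 16.

n = 16 nights with total 101 sightings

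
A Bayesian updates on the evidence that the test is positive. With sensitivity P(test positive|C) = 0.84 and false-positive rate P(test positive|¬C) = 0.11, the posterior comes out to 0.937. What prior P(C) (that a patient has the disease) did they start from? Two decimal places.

In odds form, posterior odds = prior odds × likelihood ratio, so prior odds = posterior odds ÷ LR.
Posterior odds = 0.937/(1−0.937) = 14.8730. LR = 0.84/0.11 = 7.6364.
Prior odds = 14.8730/7.6364 = 1.9476, so P(C) = 1.9476/(1+1.9476) ≈ 0.66.

P(C) = 0.66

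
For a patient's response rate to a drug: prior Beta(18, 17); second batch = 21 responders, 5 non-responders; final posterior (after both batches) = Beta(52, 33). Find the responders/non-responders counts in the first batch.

Sequential conjugate updates are equivalent to a single update on the pooled data, so total successes = posterior α − prior α and total failures = posterior β − prior β.
Total across both batches: 52−18=34 responders, 33−17=16 non-responders.
Subtract the second batch: 34−21=13 responders and 16−5=11 non-responders.

13 responders and 11 non-responders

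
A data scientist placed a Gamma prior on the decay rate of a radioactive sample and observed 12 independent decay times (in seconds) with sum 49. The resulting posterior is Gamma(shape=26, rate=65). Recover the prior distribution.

Gamma(shape=14, rate=16)

Gamma–exponential conjugacy: posterior shape = α + n, posterior rate = β + Σtᵢ.
So α = 26 − 12 = 14 and β = 65 − 49 = 16.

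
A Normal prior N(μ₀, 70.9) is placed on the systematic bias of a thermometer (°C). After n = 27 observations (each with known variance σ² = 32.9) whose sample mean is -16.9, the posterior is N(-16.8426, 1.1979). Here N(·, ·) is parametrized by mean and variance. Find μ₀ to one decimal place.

μ₀ = -13.5

With known observation variance, the Normal–Normal posterior has precision τ_n = τ₀ + n/σ² and mean μ_n = (τ₀μ₀ + (n/σ²)x̄)/τ_n.
Here τ₀ = 1/70.9 = 0.014104 and τ_data = 27/32.9 = 0.820669, so τ_n = 0.834773.
Rearranging for μ₀: μ₀ = (μ_n·τ_n − τ_data·x̄)/τ₀ = (-16.8426·0.834773 − 0.820669·-16.9) / 0.014104 = -0.190442/0.014104 ≈ -13.5.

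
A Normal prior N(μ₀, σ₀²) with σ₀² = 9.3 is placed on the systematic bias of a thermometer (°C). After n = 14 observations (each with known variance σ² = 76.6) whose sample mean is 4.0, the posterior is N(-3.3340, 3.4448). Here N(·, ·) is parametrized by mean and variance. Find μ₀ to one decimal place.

With known observation variance, the Normal–Normal posterior has precision τ_n = τ₀ + n/σ² and mean μ_n = (τ₀μ₀ + (n/σ²)x̄)/τ_n.
Here τ₀ = 1/9.3 = 0.107527 and τ_data = 14/76.6 = 0.182768, so τ_n = 0.290295.
Rearranging for μ₀: μ₀ = (μ_n·τ_n − τ_data·x̄)/τ₀ = (-3.3340·0.290295 − 0.182768·4.0) / 0.107527 = -1.698916/0.107527 ≈ -15.8.

μ₀ = -15.8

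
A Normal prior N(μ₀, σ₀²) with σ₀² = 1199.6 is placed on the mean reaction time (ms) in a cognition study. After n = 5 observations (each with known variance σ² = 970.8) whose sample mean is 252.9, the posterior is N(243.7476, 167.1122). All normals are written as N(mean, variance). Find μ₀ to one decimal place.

μ₀ = 187.2

With known observation variance, the Normal–Normal posterior has precision τ_n = τ₀ + n/σ² and mean μ_n = (τ₀μ₀ + (n/σ²)x̄)/τ_n.
Here τ₀ = 1/1199.6 = 0.000834 and τ_data = 5/970.8 = 0.005150, so τ_n = 0.005984.
Rearranging for μ₀: μ₀ = (μ_n·τ_n − τ_data·x̄)/τ₀ = (243.7476·0.005984 − 0.005150·252.9) / 0.000834 = 0.156151/0.000834 ≈ 187.2.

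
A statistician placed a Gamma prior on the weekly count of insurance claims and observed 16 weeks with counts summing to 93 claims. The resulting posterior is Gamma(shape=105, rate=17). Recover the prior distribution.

Gamma(shape=12, rate=1)

Gamma–Poisson conjugacy: posterior shape = α + Σxᵢ, posterior rate = β + n.
So α = 105 − 93 = 12 and β = 17 − 16 = 1.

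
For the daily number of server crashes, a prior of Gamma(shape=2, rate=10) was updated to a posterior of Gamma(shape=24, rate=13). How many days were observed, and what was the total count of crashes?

n = 3 days with total 22 crashes

Gamma–Poisson conjugacy: posterior shape = α + Σxᵢ, posterior rate = β + n.
Matching: Σxᵢ = 24 − 2 = 22 and n = 13 − 10 = 3.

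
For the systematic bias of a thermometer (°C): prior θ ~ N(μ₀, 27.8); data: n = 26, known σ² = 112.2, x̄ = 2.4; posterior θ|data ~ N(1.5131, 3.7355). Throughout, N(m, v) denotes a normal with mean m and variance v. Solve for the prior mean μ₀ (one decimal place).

μ₀ = -4.2

With known observation variance, the Normal–Normal posterior has precision τ_n = τ₀ + n/σ² and mean μ_n = (τ₀μ₀ + (n/σ²)x̄)/τ_n.
Here τ₀ = 1/27.8 = 0.035971 and τ_data = 26/112.2 = 0.231729, so τ_n = 0.267700.
Rearranging for μ₀: μ₀ = (μ_n·τ_n − τ_data·x̄)/τ₀ = (1.5131·0.267700 − 0.231729·2.4) / 0.035971 = -0.151093/0.035971 ≈ -4.2.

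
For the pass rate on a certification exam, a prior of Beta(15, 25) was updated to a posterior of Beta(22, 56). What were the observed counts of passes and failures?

A Beta(a, b) prior with s successes and f failures in binomial data gives a Beta(a+s, b+f) posterior.
So s = 22 − 15 = 7 and f = 56 − 25 = 31.

7 passes and 31 failures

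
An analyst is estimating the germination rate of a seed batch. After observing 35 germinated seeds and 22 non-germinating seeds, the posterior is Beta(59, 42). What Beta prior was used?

Beta(24, 20)

Under Beta–binomial conjugacy the posterior parameters are (a+s, b+f).
So a = 59 − 35 = 24 and b = 42 − 22 = 20.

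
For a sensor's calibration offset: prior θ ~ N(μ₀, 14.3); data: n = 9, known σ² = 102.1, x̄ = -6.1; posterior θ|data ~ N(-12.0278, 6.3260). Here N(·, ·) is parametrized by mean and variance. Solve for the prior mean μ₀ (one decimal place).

μ₀ = -19.5

The posterior mean is a precision-weighted average: μ_n = (τ₀μ₀ + τ_data·x̄)/(τ₀+τ_data), with τ₀=1/σ₀² and τ_data=n/σ².
Here τ₀ = 1/14.3 = 0.069930 and τ_data = 9/102.1 = 0.088149, so τ_n = 0.158079.
Rearranging for μ₀: μ₀ = (μ_n·τ_n − τ_data·x̄)/τ₀ = (-12.0278·0.158079 − 0.088149·-6.1) / 0.069930 = -1.363634/0.069930 ≈ -19.5.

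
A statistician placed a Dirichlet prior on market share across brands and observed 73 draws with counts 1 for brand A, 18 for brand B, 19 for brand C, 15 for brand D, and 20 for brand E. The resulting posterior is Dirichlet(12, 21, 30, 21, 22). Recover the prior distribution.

Dirichlet(11, 3, 11, 6, 2)

For a Dirichlet(α) prior with multinomial counts c, the posterior is Dirichlet(α + c) componentwise.
Subtract each count from the matching posterior parameter: 12−1=11, 21−18=3, 30−19=11, 21−15=6, 22−20=2.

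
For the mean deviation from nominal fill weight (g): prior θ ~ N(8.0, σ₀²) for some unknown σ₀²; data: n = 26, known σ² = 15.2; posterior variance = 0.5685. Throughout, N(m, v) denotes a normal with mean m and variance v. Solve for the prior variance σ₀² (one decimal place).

Posterior precision equals prior precision plus data precision: 1/σ_n² = 1/σ₀² + n/σ².
So 1/σ₀² = 1/0.5685 − 26/15.2 = 1.759015 − 1.710526 = 0.048489.
Hence σ₀² = 1/0.048489 ≈ 20.6.

σ₀² = 20.6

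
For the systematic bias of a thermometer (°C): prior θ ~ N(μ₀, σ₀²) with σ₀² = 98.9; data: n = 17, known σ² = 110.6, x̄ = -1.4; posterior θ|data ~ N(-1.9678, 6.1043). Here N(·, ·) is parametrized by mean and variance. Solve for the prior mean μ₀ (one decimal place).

μ₀ = -10.6

The posterior mean is a precision-weighted average: μ_n = (τ₀μ₀ + τ_data·x̄)/(τ₀+τ_data), with τ₀=1/σ₀² and τ_data=n/σ².
Here τ₀ = 1/98.9 = 0.010111 and τ_data = 17/110.6 = 0.153707, so τ_n = 0.163818.
Rearranging for μ₀: μ₀ = (μ_n·τ_n − τ_data·x̄)/τ₀ = (-1.9678·0.163818 − 0.153707·-1.4) / 0.010111 = -0.107171/0.010111 ≈ -10.6.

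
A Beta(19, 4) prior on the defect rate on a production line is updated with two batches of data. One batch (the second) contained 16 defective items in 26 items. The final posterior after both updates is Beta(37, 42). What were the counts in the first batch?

2 defective items and 28 good items

Sequential conjugate updates are equivalent to a single update on the pooled data, so total successes = posterior α − prior α and total failures = posterior β − prior β.
Total across both batches: 37−19=18 defective items, 42−4=38 good items.
Subtract the second batch: 18−16=2 defective items and 38−10=28 good items.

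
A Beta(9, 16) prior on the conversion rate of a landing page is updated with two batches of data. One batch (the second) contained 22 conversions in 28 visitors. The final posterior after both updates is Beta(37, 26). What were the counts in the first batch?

6 conversions and 4 bounces

Because Beta–binomial updating is additive in the counts, the combined data contributed (α_post−α_prior, β_post−β_prior) successes and failures.
Total across both batches: 37−9=28 conversions, 26−16=10 bounces.
Subtract the second batch: 28−22=6 conversions and 10−6=4 bounces.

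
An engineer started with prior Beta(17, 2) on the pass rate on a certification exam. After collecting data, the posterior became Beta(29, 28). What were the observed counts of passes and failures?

Beta is conjugate to the binomial likelihood: posterior = Beta(a+s, b+f).
So s = 29 − 17 = 12 and f = 28 − 2 = 26.

12 passes and 26 failures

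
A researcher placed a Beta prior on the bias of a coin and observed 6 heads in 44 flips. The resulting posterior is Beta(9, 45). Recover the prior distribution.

Beta(3, 7)

A Beta(α, β) prior with s successes and f failures in binomial data gives a Beta(α+s, β+f) posterior.
So α = 9 − 6 = 3 and β = 45 − 38 = 7.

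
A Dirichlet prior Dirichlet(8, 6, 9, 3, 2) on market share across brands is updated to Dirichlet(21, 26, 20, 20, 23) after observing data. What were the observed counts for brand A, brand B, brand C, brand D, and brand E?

For a Dirichlet(α) prior with multinomial counts c, the posterior is Dirichlet(α + c) componentwise.
Counts are posterior − prior componentwise: 21−8=13, 26−6=20, 20−9=11, 20−3=17, 23−2=21.

counts (13, 20, 11, 17, 21)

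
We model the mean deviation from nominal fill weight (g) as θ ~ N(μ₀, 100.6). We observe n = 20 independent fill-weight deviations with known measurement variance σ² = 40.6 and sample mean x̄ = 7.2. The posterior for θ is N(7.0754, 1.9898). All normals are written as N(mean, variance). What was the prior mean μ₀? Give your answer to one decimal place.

μ₀ = 0.9

The posterior mean is a precision-weighted average: μ_n = (τ₀μ₀ + τ_data·x̄)/(τ₀+τ_data), with τ₀=1/σ₀² and τ_data=n/σ².
Here τ₀ = 1/100.6 = 0.009940 and τ_data = 20/40.6 = 0.492611, so τ_n = 0.502551.
Rearranging for μ₀: μ₀ = (μ_n·τ_n − τ_data·x̄)/τ₀ = (7.0754·0.502551 − 0.492611·7.2) / 0.009940 = 0.008950/0.009940 ≈ 0.9.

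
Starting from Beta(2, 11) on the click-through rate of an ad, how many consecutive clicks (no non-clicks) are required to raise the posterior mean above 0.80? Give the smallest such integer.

k = 43

After k clicks and 0 non-clicks the posterior is Beta(2+k, 11), with mean (2+k)/(2+11+k).
Set (2+k)/(13+k) > 0.80 and solve: k > (0.80·13 − 2)/(1 − 0.80) = 42.000.
The smallest integer exceeding 42.000 is 43, and checking k=43: (45)/(56) = 0.8036 > 0.80.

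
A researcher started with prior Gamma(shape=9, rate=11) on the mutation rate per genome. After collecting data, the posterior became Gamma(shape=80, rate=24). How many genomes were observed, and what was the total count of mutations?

A Gamma(α, β) prior (rate parametrization) on a Poisson rate with n observations summing to S gives posterior Gamma(α+S, β+n).
Matching: Σxᵢ = 80 − 9 = 71 and n = 24 − 11 = 13.

n = 13 genomes with total 71 mutations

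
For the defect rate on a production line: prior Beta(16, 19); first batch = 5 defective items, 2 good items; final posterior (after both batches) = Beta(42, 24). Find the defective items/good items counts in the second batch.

Sequential conjugate updates are equivalent to a single update on the pooled data, so total successes = posterior α − prior α and total failures = posterior β − prior β.
Total across both batches: 42−16=26 defective items, 24−19=5 good items.
Subtract the first batch: 26−5=21 defective items and 5−2=3 good items.

21 defective items and 3 good items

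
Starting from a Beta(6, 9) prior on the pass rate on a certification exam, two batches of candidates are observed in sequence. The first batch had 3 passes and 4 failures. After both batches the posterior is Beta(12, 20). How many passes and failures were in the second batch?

3 passes and 7 failures

Sequential conjugate updates are equivalent to a single update on the pooled data, so total successes = posterior α − prior α and total failures = posterior β − prior β.
Total across both batches: 12−6=6 passes, 20−9=11 failures.
Subtract the first batch: 6−3=3 passes and 11−4=7 failures.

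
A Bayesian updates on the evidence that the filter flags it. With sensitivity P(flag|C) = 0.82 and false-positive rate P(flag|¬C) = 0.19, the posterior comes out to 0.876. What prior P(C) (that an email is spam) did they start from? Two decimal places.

P(C) = 0.62

In odds form, posterior odds = prior odds × likelihood ratio, so prior odds = posterior odds ÷ LR.
Posterior odds = 0.876/(1−0.876) = 7.0645. LR = 0.82/0.19 = 4.3158.
Prior odds = 7.0645/4.3158 = 1.6369, so P(C) = 1.6369/(1+1.6369) ≈ 0.62.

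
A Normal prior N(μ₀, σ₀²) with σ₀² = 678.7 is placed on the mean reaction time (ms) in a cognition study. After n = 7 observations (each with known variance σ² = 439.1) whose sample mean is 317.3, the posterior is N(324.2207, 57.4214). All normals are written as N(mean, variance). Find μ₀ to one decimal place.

μ₀ = 399.1

With known observation variance, the Normal–Normal posterior has precision τ_n = τ₀ + n/σ² and mean μ_n = (τ₀μ₀ + (n/σ²)x̄)/τ_n.
Here τ₀ = 1/678.7 = 0.001473 and τ_data = 7/439.1 = 0.015942, so τ_n = 0.017415.
Rearranging for μ₀: μ₀ = (μ_n·τ_n − τ_data·x̄)/τ₀ = (324.2207·0.017415 − 0.015942·317.3) / 0.001473 = 0.587907/0.001473 ≈ 399.1.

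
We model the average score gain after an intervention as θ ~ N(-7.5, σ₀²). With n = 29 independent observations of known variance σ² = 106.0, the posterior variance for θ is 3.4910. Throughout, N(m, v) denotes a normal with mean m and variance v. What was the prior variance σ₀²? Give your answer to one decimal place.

σ₀² = 77.7

Posterior precision equals prior precision plus data precision: 1/σ_n² = 1/σ₀² + n/σ².
So 1/σ₀² = 1/3.4910 − 29/106.0 = 0.286451 − 0.273585 = 0.012866.
Hence σ₀² = 1/0.012866 ≈ 77.7.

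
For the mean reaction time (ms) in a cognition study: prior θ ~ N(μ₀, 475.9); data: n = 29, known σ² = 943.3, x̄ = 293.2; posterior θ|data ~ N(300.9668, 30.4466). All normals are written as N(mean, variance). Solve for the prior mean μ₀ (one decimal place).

μ₀ = 414.6

The posterior mean is a precision-weighted average: μ_n = (τ₀μ₀ + τ_data·x̄)/(τ₀+τ_data), with τ₀=1/σ₀² and τ_data=n/σ².
Here τ₀ = 1/475.9 = 0.002101 and τ_data = 29/943.3 = 0.030743, so τ_n = 0.032844.
Rearranging for μ₀: μ₀ = (μ_n·τ_n − τ_data·x̄)/τ₀ = (300.9668·0.032844 − 0.030743·293.2) / 0.002101 = 0.871106/0.002101 ≈ 414.6.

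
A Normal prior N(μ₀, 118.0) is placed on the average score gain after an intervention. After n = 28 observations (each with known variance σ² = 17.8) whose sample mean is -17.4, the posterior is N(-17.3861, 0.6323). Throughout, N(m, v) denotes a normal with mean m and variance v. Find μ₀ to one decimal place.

The posterior mean is a precision-weighted average: μ_n = (τ₀μ₀ + τ_data·x̄)/(τ₀+τ_data), with τ₀=1/σ₀² and τ_data=n/σ².
Here τ₀ = 1/118.0 = 0.008475 and τ_data = 28/17.8 = 1.573034, so τ_n = 1.581509.
Rearranging for μ₀: μ₀ = (μ_n·τ_n − τ_data·x̄)/τ₀ = (-17.3861·1.581509 − 1.573034·-17.4) / 0.008475 = -0.125482/0.008475 ≈ -14.8.

μ₀ = -14.8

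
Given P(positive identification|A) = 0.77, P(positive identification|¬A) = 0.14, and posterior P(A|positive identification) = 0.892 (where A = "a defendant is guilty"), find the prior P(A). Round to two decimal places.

P(A) = 0.60

Bayes' rule in odds form gives O(A|E) = O(A)·[P(E|A)/P(E|¬A)], hence O(A) = O(A|E)/LR.
Posterior odds = 0.892/(1−0.892) = 8.2593. LR = 0.77/0.14 = 5.5000.
Prior odds = 8.2593/5.5000 = 1.5017, so P(A) = 1.5017/(1+1.5017) ≈ 0.60.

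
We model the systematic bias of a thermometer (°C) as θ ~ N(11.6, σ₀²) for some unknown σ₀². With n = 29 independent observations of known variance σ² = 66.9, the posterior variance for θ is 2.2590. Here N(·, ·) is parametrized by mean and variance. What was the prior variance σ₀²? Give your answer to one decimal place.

σ₀² = 108.8

Posterior precision equals prior precision plus data precision: 1/σ_n² = 1/σ₀² + n/σ².
So 1/σ₀² = 1/2.2590 − 29/66.9 = 0.442674 − 0.433483 = 0.009191.
Hence σ₀² = 1/0.009191 ≈ 108.8.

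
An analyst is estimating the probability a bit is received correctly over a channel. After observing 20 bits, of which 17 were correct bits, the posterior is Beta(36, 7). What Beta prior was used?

Under Beta–binomial conjugacy the posterior parameters are (a+s, b+f).
So a = 36 − 17 = 19 and b = 7 − 3 = 4.

Beta(19, 4)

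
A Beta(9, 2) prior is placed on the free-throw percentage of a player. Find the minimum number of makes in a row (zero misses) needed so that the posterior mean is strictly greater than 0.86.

After k makes and 0 misses the posterior is Beta(9+k, 2), with mean (9+k)/(9+2+k).
Set (9+k)/(11+k) > 0.86 and solve: k > (0.86·11 − 9)/(1 − 0.86) = 3.286.
The smallest integer exceeding 3.286 is 4.

k = 4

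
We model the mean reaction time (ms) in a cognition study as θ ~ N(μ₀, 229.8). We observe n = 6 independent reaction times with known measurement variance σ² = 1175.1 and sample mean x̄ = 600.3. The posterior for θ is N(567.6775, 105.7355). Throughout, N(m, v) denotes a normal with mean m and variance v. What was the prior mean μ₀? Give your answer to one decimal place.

μ₀ = 529.4

With known observation variance, the Normal–Normal posterior has precision τ_n = τ₀ + n/σ² and mean μ_n = (τ₀μ₀ + (n/σ²)x̄)/τ_n.
Here τ₀ = 1/229.8 = 0.004352 and τ_data = 6/1175.1 = 0.005106, so τ_n = 0.009458.
Rearranging for μ₀: μ₀ = (μ_n·τ_n − τ_data·x̄)/τ₀ = (567.6775·0.009458 − 0.005106·600.3) / 0.004352 = 2.303962/0.004352 ≈ 529.4.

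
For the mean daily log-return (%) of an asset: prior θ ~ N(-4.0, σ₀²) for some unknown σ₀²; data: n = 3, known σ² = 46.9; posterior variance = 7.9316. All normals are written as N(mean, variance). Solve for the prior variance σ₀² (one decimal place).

For the Normal–Normal model with known σ², precisions add: τ_n = τ₀ + n/σ².
So 1/σ₀² = 1/7.9316 − 3/46.9 = 0.126078 − 0.063966 = 0.062112.
Hence σ₀² = 1/0.062112 ≈ 16.1.

σ₀² = 16.1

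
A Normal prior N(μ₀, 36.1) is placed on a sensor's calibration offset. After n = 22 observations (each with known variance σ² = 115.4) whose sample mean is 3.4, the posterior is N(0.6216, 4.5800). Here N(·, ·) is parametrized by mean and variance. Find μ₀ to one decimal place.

μ₀ = -18.5

The posterior mean is a precision-weighted average: μ_n = (τ₀μ₀ + τ_data·x̄)/(τ₀+τ_data), with τ₀=1/σ₀² and τ_data=n/σ².
Here τ₀ = 1/36.1 = 0.027701 and τ_data = 22/115.4 = 0.190641, so τ_n = 0.218342.
Rearranging for μ₀: μ₀ = (μ_n·τ_n − τ_data·x̄)/τ₀ = (0.6216·0.218342 − 0.190641·3.4) / 0.027701 = -0.512458/0.027701 ≈ -18.5.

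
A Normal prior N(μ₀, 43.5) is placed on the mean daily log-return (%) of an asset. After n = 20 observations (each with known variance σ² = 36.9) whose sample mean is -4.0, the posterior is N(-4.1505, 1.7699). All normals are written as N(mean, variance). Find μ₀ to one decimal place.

With known observation variance, the Normal–Normal posterior has precision τ_n = τ₀ + n/σ² and mean μ_n = (τ₀μ₀ + (n/σ²)x̄)/τ_n.
Here τ₀ = 1/43.5 = 0.022989 and τ_data = 20/36.9 = 0.542005, so τ_n = 0.564994.
Rearranging for μ₀: μ₀ = (μ_n·τ_n − τ_data·x̄)/τ₀ = (-4.1505·0.564994 − 0.542005·-4.0) / 0.022989 = -0.176988/0.022989 ≈ -7.7.

μ₀ = -7.7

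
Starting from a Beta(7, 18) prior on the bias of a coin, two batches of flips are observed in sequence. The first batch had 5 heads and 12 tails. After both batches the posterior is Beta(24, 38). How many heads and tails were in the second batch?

12 heads and 8 tails

Sequential conjugate updates are equivalent to a single update on the pooled data, so total successes = posterior α − prior α and total failures = posterior β − prior β.
Total across both batches: 24−7=17 heads, 38−18=20 tails.
Subtract the first batch: 17−5=12 heads and 20−12=8 tails.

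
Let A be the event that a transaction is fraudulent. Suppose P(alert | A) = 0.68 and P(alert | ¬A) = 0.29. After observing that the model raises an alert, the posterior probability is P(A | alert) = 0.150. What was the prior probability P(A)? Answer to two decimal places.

Bayes' rule in odds form gives O(A|E) = O(A)·[P(E|A)/P(E|¬A)], hence O(A) = O(A|E)/LR.
Posterior odds = 0.150/(1−0.150) = 0.1765. LR = 0.68/0.29 = 2.3448.
Prior odds = 0.1765/2.3448 = 0.0753, so P(A) = 0.0753/(1+0.0753) ≈ 0.07.

P(A) = 0.07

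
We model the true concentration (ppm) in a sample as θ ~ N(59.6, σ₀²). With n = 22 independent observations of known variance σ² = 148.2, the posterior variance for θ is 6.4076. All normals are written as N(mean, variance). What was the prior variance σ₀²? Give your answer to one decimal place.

σ₀² = 131.3

For the Normal–Normal model with known σ², precisions add: τ_n = τ₀ + n/σ².
So 1/σ₀² = 1/6.4076 − 22/148.2 = 0.156065 − 0.148448 = 0.007617.
Hence σ₀² = 1/0.007617 ≈ 131.3.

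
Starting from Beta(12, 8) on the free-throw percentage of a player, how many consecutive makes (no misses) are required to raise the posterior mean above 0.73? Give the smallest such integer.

k = 10

After k makes and 0 misses the posterior is Beta(12+k, 8), with mean (12+k)/(12+8+k).
Set (12+k)/(20+k) > 0.73 and solve: k > (0.73·20 − 12)/(1 − 0.73) = 9.630.
The smallest integer exceeding 9.630 is 10.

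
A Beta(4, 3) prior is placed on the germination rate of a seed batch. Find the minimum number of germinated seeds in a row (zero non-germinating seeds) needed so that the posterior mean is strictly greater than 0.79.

k = 8

After k germinated seeds and 0 non-germinating seeds the posterior is Beta(4+k, 3), with mean (4+k)/(4+3+k).
Set (4+k)/(7+k) > 0.79 and solve: k > (0.79·7 − 4)/(1 − 0.79) = 7.286.
The smallest integer exceeding 7.286 is 8, and checking k=8: (12)/(15) = 0.8000 > 0.79.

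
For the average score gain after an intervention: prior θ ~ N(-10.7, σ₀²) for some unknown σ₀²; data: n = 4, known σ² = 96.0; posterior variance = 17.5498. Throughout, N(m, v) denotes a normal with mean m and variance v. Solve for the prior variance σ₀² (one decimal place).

Posterior precision equals prior precision plus data precision: 1/σ_n² = 1/σ₀² + n/σ².
So 1/σ₀² = 1/17.5498 − 4/96.0 = 0.056981 − 0.041667 = 0.015314.
Hence σ₀² = 1/0.015314 ≈ 65.3.

σ₀² = 65.3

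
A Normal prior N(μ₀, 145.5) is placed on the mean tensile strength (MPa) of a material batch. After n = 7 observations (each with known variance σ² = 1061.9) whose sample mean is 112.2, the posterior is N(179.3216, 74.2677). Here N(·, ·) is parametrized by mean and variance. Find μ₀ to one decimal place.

The posterior mean is a precision-weighted average: μ_n = (τ₀μ₀ + τ_data·x̄)/(τ₀+τ_data), with τ₀=1/σ₀² and τ_data=n/σ².
Here τ₀ = 1/145.5 = 0.006873 and τ_data = 7/1061.9 = 0.006592, so τ_n = 0.013465.
Rearranging for μ₀: μ₀ = (μ_n·τ_n − τ_data·x̄)/τ₀ = (179.3216·0.013465 − 0.006592·112.2) / 0.006873 = 1.674943/0.006873 ≈ 243.7.

μ₀ = 243.7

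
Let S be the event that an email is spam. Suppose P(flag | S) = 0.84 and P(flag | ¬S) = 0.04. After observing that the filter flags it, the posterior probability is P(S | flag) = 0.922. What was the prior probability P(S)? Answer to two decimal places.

P(S) = 0.36

Bayes' rule in odds form gives O(S|E) = O(S)·[P(E|S)/P(E|¬S)], hence O(S) = O(S|E)/LR.
Posterior odds = 0.922/(1−0.922) = 11.8205. LR = 0.84/0.04 = 21.0000.
Prior odds = 11.8205/21.0000 = 0.5629, so P(S) = 0.5629/(1+0.5629) ≈ 0.36.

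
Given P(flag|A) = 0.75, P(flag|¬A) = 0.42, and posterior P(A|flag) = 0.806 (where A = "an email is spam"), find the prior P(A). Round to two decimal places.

In odds form, posterior odds = prior odds × likelihood ratio, so prior odds = posterior odds ÷ LR.
Posterior odds = 0.806/(1−0.806) = 4.1546. LR = 0.75/0.42 = 1.7857.
Prior odds = 4.1546/1.7857 = 2.3266, so P(A) = 2.3266/(1+2.3266) ≈ 0.70.

P(A) = 0.70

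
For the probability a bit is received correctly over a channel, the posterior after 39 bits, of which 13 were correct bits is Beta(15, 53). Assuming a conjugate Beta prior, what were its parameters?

Beta(2, 27)

Under Beta–binomial conjugacy the posterior parameters are (a+s, b+f).
Subtract the data counts: 15−13=2, 53−26=27.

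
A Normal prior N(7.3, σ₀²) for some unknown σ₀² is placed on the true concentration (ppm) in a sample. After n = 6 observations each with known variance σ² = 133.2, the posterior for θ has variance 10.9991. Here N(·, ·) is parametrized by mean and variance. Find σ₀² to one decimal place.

σ₀² = 21.8

Posterior precision equals prior precision plus data precision: 1/σ_n² = 1/σ₀² + n/σ².
So 1/σ₀² = 1/10.9991 − 6/133.2 = 0.090917 − 0.045045 = 0.045872.
Hence σ₀² = 1/0.045872 ≈ 21.8.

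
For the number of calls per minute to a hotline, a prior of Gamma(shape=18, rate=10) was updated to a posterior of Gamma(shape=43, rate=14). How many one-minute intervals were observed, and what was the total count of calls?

Gamma–Poisson conjugacy: posterior shape = α + Σxᵢ, posterior rate = β + n.
Matching: Σxᵢ = 43 − 18 = 25 and n = 14 − 10 = 4.

n = 4 one-minute intervals with total 25 calls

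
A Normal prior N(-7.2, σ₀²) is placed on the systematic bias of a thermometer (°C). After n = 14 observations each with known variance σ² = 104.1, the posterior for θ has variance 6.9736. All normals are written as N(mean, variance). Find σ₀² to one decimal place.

Posterior precision equals prior precision plus data precision: 1/σ_n² = 1/σ₀² + n/σ².
So 1/σ₀² = 1/6.9736 − 14/104.1 = 0.143398 − 0.134486 = 0.008912.
Hence σ₀² = 1/0.008912 ≈ 112.2.

σ₀² = 112.2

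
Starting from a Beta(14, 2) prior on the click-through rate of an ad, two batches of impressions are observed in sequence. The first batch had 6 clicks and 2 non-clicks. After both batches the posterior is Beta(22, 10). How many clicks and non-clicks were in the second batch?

Because Beta–binomial updating is additive in the counts, the combined data contributed (α_post−α_prior, β_post−β_prior) successes and failures.
Total across both batches: 22−14=8 clicks, 10−2=8 non-clicks.
Subtract the first batch: 8−6=2 clicks and 8−2=6 non-clicks.

2 clicks and 6 non-clicks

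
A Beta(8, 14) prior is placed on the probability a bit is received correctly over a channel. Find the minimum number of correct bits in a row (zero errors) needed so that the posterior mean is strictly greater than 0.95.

k = 259

After k correct bits and 0 errors the posterior is Beta(8+k, 14), with mean (8+k)/(8+14+k).
Set (8+k)/(22+k) > 0.95 and solve: k > (0.95·22 − 8)/(1 − 0.95) = 258.000.
The smallest integer exceeding 258.000 is 259, and checking k=259: (267)/(281) = 0.9502 > 0.95.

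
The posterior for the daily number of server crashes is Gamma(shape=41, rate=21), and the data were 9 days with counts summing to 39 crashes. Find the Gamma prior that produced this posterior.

Gamma–Poisson conjugacy: posterior shape = α + Σxᵢ, posterior rate = β + n.
So α = 41 − 39 = 2 and β = 21 − 9 = 12.

Gamma(shape=2, rate=12)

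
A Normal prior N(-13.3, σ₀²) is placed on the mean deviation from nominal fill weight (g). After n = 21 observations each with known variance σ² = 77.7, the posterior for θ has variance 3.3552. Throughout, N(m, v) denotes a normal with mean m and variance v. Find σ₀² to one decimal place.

σ₀² = 36.0

Posterior precision equals prior precision plus data precision: 1/σ_n² = 1/σ₀² + n/σ².
So 1/σ₀² = 1/3.3552 − 21/77.7 = 0.298045 − 0.270270 = 0.027775.
Hence σ₀² = 1/0.027775 ≈ 36.0.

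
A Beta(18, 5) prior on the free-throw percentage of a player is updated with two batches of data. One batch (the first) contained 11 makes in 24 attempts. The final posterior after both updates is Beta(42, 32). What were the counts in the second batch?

13 makes and 14 misses

Sequential conjugate updates are equivalent to a single update on the pooled data, so total successes = posterior α − prior α and total failures = posterior β − prior β.
Total across both batches: 42−18=24 makes, 32−5=27 misses.
Subtract the first batch: 24−11=13 makes and 27−13=14 misses.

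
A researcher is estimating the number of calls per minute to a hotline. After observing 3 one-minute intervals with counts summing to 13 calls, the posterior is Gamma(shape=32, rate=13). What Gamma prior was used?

A Gamma(α, β) prior (rate parametrization) on a Poisson rate with n observations summing to S gives posterior Gamma(α+S, β+n).
So α = 32 − 13 = 19 and β = 13 − 3 = 10.

Gamma(shape=19, rate=10)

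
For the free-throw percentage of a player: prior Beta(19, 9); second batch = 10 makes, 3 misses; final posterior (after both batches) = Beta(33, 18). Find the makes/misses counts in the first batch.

Sequential conjugate updates are equivalent to a single update on the pooled data, so total successes = posterior α − prior α and total failures = posterior β − prior β.
Total across both batches: 33−19=14 makes, 18−9=9 misses.
Subtract the second batch: 14−10=4 makes and 9−3=6 misses.

4 makes and 6 misses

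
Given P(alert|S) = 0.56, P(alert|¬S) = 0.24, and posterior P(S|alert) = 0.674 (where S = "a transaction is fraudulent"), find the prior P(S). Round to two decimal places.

P(S) = 0.47

Bayes' rule in odds form gives O(S|E) = O(S)·[P(E|S)/P(E|¬S)], hence O(S) = O(S|E)/LR.
Posterior odds = 0.674/(1−0.674) = 2.0675. LR = 0.56/0.24 = 2.3333.
Prior odds = 2.0675/2.3333 = 0.8861, so P(S) = 0.8861/(1+0.8861) ≈ 0.47.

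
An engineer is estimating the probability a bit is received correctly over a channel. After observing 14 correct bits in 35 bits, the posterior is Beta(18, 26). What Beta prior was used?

Beta is conjugate to the binomial likelihood: posterior = Beta(a+s, b+f).
So a = 18 − 14 = 4 and b = 26 − 21 = 5.

Beta(4, 5)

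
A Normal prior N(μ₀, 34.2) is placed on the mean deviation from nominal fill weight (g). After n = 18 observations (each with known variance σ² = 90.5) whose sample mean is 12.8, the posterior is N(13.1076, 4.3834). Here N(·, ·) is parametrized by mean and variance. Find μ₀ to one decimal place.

With known observation variance, the Normal–Normal posterior has precision τ_n = τ₀ + n/σ² and mean μ_n = (τ₀μ₀ + (n/σ²)x̄)/τ_n.
Here τ₀ = 1/34.2 = 0.029240 and τ_data = 18/90.5 = 0.198895, so τ_n = 0.228135.
Rearranging for μ₀: μ₀ = (μ_n·τ_n − τ_data·x̄)/τ₀ = (13.1076·0.228135 − 0.198895·12.8) / 0.029240 = 0.444446/0.029240 ≈ 15.2.

μ₀ = 15.2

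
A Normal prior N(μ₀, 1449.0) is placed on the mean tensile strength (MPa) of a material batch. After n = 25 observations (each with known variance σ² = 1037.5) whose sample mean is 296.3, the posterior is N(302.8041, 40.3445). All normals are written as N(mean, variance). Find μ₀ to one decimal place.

With known observation variance, the Normal–Normal posterior has precision τ_n = τ₀ + n/σ² and mean μ_n = (τ₀μ₀ + (n/σ²)x̄)/τ_n.
Here τ₀ = 1/1449.0 = 0.000690 and τ_data = 25/1037.5 = 0.024096, so τ_n = 0.024786.
Rearranging for μ₀: μ₀ = (μ_n·τ_n − τ_data·x̄)/τ₀ = (302.8041·0.024786 − 0.024096·296.3) / 0.000690 = 0.365658/0.000690 ≈ 529.9.

μ₀ = 529.9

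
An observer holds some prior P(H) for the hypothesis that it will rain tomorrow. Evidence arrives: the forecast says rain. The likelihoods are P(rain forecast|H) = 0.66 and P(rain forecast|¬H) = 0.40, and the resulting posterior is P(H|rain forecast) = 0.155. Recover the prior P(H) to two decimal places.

Bayes' rule in odds form gives O(H|E) = O(H)·[P(E|H)/P(E|¬H)], hence O(H) = O(H|E)/LR.
Posterior odds = 0.155/(1−0.155) = 0.1834. LR = 0.66/0.40 = 1.6500.
Prior odds = 0.1834/1.6500 = 0.1112, so P(H) = 0.1112/(1+0.1112) ≈ 0.10.

P(H) = 0.10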